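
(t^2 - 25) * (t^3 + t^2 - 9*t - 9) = t^5 + t^4 - 34*t^3 - 34*t^2 + 225*t + 225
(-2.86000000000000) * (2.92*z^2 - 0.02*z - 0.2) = -8.3512*z^2 + 0.0572*z + 0.572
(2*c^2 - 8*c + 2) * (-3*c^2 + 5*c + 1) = -6*c^4 + 34*c^3 - 44*c^2 + 2*c + 2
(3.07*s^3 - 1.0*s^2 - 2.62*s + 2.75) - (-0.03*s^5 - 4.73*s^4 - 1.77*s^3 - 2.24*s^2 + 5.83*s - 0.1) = 0.03*s^5 + 4.73*s^4 + 4.84*s^3 + 1.24*s^2 - 8.45*s + 2.85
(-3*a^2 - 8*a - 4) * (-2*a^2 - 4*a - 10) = 6*a^4 + 28*a^3 + 70*a^2 + 96*a + 40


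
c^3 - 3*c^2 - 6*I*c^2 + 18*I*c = c*(c - 3)*(c - 6*I)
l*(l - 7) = l^2 - 7*l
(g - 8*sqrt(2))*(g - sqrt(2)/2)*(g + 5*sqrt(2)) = g^3 - 7*sqrt(2)*g^2/2 - 77*g + 40*sqrt(2)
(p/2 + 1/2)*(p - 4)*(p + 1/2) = p^3/2 - 5*p^2/4 - 11*p/4 - 1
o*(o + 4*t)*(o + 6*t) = o^3 + 10*o^2*t + 24*o*t^2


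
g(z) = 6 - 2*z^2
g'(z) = -4*z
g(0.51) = 5.48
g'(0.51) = -2.04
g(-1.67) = 0.42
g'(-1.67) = 6.68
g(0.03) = 6.00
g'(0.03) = -0.12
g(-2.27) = -4.31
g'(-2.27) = 9.08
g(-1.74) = -0.06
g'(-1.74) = 6.96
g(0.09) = 5.98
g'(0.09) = -0.36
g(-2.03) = -2.24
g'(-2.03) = 8.12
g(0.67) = 5.10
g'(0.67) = -2.68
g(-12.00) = -282.00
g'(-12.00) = 48.00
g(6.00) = -66.00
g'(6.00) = -24.00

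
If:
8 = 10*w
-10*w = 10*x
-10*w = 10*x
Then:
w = 4/5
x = -4/5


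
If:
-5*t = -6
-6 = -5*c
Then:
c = 6/5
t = 6/5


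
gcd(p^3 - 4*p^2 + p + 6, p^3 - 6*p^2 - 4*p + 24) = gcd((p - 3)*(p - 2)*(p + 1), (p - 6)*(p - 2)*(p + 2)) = p - 2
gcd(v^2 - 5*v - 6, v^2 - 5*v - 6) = v^2 - 5*v - 6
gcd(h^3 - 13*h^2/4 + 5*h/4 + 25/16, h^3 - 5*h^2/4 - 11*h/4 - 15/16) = h^2 - 2*h - 5/4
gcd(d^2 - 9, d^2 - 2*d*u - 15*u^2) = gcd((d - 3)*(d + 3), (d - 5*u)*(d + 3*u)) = 1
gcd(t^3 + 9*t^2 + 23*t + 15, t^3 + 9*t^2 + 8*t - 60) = t + 5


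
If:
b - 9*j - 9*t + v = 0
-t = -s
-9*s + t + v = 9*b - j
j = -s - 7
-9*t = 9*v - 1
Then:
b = -638/19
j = -6247/171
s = 5050/171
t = 5050/171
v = -559/19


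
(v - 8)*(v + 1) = v^2 - 7*v - 8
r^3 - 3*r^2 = r^2*(r - 3)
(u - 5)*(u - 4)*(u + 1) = u^3 - 8*u^2 + 11*u + 20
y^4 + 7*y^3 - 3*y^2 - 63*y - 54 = (y - 3)*(y + 1)*(y + 3)*(y + 6)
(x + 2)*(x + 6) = x^2 + 8*x + 12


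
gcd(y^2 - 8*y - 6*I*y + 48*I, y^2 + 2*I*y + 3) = 1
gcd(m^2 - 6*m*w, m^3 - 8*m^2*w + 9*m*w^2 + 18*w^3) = -m + 6*w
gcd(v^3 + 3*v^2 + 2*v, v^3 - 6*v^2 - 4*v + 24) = v + 2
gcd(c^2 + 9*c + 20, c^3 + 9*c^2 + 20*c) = c^2 + 9*c + 20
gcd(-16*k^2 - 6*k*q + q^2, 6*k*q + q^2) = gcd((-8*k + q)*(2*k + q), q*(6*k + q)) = 1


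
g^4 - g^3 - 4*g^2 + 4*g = g*(g - 2)*(g - 1)*(g + 2)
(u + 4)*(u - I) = u^2 + 4*u - I*u - 4*I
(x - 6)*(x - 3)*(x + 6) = x^3 - 3*x^2 - 36*x + 108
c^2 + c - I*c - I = (c + 1)*(c - I)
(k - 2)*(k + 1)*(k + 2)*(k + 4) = k^4 + 5*k^3 - 20*k - 16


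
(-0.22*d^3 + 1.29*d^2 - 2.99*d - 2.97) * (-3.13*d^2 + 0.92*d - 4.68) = 0.6886*d^5 - 4.2401*d^4 + 11.5751*d^3 + 0.508100000000001*d^2 + 11.2608*d + 13.8996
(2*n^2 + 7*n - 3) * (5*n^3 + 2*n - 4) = 10*n^5 + 35*n^4 - 11*n^3 + 6*n^2 - 34*n + 12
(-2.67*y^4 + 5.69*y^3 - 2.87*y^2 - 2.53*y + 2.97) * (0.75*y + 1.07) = -2.0025*y^5 + 1.4106*y^4 + 3.9358*y^3 - 4.9684*y^2 - 0.4796*y + 3.1779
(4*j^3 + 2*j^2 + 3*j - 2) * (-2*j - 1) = -8*j^4 - 8*j^3 - 8*j^2 + j + 2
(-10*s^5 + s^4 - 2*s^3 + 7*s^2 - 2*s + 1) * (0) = 0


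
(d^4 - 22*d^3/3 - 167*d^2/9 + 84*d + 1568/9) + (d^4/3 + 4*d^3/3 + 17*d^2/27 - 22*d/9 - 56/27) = 4*d^4/3 - 6*d^3 - 484*d^2/27 + 734*d/9 + 4648/27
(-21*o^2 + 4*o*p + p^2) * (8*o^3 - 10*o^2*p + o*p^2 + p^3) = -168*o^5 + 242*o^4*p - 53*o^3*p^2 - 27*o^2*p^3 + 5*o*p^4 + p^5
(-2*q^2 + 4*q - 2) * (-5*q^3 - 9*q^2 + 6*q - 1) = 10*q^5 - 2*q^4 - 38*q^3 + 44*q^2 - 16*q + 2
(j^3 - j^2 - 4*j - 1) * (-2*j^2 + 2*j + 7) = -2*j^5 + 4*j^4 + 13*j^3 - 13*j^2 - 30*j - 7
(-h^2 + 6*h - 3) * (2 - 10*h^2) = 10*h^4 - 60*h^3 + 28*h^2 + 12*h - 6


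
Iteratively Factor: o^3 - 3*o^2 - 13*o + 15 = (o + 3)*(o^2 - 6*o + 5) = (o - 1)*(o + 3)*(o - 5)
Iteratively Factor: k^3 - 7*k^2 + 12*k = (k - 4)*(k^2 - 3*k) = k*(k - 4)*(k - 3)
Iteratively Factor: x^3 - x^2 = (x)*(x^2 - x) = x^2*(x - 1)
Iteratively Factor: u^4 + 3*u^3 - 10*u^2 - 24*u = (u + 2)*(u^3 + u^2 - 12*u) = u*(u + 2)*(u^2 + u - 12) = u*(u + 2)*(u + 4)*(u - 3)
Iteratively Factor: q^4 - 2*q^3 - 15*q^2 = (q)*(q^3 - 2*q^2 - 15*q) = q*(q + 3)*(q^2 - 5*q) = q^2*(q + 3)*(q - 5)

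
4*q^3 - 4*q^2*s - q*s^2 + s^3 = (-2*q + s)*(-q + s)*(2*q + s)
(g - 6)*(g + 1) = g^2 - 5*g - 6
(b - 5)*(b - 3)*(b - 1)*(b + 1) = b^4 - 8*b^3 + 14*b^2 + 8*b - 15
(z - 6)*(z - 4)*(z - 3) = z^3 - 13*z^2 + 54*z - 72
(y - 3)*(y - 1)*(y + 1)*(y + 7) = y^4 + 4*y^3 - 22*y^2 - 4*y + 21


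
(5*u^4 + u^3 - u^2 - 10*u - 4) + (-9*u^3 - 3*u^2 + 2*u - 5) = 5*u^4 - 8*u^3 - 4*u^2 - 8*u - 9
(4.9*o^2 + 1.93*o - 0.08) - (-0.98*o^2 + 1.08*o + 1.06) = 5.88*o^2 + 0.85*o - 1.14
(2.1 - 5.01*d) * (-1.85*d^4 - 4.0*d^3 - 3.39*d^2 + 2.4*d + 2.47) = 9.2685*d^5 + 16.155*d^4 + 8.5839*d^3 - 19.143*d^2 - 7.3347*d + 5.187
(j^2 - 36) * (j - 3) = j^3 - 3*j^2 - 36*j + 108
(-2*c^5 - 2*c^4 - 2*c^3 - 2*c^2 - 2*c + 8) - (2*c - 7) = -2*c^5 - 2*c^4 - 2*c^3 - 2*c^2 - 4*c + 15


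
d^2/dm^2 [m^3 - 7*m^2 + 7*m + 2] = 6*m - 14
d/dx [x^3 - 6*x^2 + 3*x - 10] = 3*x^2 - 12*x + 3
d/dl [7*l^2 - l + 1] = 14*l - 1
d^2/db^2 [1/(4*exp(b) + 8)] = (exp(b) - 2)*exp(b)/(4*(exp(b) + 2)^3)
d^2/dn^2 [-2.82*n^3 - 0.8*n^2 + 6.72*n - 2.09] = -16.92*n - 1.6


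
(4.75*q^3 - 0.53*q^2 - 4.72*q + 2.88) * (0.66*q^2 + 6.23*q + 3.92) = 3.135*q^5 + 29.2427*q^4 + 12.2029*q^3 - 29.5824*q^2 - 0.559999999999999*q + 11.2896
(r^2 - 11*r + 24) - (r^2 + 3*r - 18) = 42 - 14*r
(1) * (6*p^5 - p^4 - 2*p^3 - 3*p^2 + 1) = 6*p^5 - p^4 - 2*p^3 - 3*p^2 + 1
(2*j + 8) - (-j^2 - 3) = j^2 + 2*j + 11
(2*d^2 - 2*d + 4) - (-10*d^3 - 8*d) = 10*d^3 + 2*d^2 + 6*d + 4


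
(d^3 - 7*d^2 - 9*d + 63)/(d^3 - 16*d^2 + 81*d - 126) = (d + 3)/(d - 6)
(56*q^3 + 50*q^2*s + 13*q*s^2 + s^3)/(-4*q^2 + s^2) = (-28*q^2 - 11*q*s - s^2)/(2*q - s)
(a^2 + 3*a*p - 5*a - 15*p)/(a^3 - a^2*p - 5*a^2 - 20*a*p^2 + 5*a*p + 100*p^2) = (-a - 3*p)/(-a^2 + a*p + 20*p^2)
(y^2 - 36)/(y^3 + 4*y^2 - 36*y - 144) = 1/(y + 4)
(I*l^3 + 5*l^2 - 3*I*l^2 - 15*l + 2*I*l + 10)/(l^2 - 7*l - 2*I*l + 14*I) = (I*l^3 + l^2*(5 - 3*I) + l*(-15 + 2*I) + 10)/(l^2 - l*(7 + 2*I) + 14*I)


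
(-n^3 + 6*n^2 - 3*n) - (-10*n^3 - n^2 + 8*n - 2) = 9*n^3 + 7*n^2 - 11*n + 2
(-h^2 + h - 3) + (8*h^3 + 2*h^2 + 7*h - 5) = 8*h^3 + h^2 + 8*h - 8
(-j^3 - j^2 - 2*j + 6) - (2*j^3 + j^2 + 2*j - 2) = -3*j^3 - 2*j^2 - 4*j + 8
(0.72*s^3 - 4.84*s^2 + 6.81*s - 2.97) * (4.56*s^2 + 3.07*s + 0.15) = 3.2832*s^5 - 19.86*s^4 + 16.3028*s^3 + 6.6375*s^2 - 8.0964*s - 0.4455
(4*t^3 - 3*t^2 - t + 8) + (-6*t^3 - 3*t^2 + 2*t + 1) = -2*t^3 - 6*t^2 + t + 9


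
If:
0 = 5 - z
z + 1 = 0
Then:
No Solution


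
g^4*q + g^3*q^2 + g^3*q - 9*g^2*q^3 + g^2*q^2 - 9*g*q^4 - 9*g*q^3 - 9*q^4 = (g - 3*q)*(g + q)*(g + 3*q)*(g*q + q)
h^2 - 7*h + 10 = (h - 5)*(h - 2)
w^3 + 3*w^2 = w^2*(w + 3)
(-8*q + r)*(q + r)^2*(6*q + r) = -48*q^4 - 98*q^3*r - 51*q^2*r^2 + r^4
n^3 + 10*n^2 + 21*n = n*(n + 3)*(n + 7)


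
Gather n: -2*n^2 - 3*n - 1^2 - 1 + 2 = -2*n^2 - 3*n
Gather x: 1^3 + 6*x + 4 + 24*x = 30*x + 5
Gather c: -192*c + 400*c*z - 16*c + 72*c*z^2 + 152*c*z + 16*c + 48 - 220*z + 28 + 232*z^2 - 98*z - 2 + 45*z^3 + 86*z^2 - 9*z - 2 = c*(72*z^2 + 552*z - 192) + 45*z^3 + 318*z^2 - 327*z + 72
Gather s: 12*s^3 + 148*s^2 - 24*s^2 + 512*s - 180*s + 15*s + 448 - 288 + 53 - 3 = 12*s^3 + 124*s^2 + 347*s + 210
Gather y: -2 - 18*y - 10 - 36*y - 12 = -54*y - 24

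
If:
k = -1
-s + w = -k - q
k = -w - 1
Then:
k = -1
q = s + 1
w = 0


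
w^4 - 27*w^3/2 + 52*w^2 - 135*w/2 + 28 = (w - 8)*(w - 7/2)*(w - 1)^2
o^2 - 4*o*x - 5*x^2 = (o - 5*x)*(o + x)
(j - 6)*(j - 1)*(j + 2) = j^3 - 5*j^2 - 8*j + 12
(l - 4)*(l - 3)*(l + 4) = l^3 - 3*l^2 - 16*l + 48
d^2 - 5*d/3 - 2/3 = (d - 2)*(d + 1/3)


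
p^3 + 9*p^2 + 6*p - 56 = (p - 2)*(p + 4)*(p + 7)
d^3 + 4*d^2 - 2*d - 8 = (d + 4)*(d - sqrt(2))*(d + sqrt(2))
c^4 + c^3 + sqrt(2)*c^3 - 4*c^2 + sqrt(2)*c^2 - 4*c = c*(c + 1)*(c - sqrt(2))*(c + 2*sqrt(2))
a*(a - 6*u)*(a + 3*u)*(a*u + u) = a^4*u - 3*a^3*u^2 + a^3*u - 18*a^2*u^3 - 3*a^2*u^2 - 18*a*u^3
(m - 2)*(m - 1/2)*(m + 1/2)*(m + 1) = m^4 - m^3 - 9*m^2/4 + m/4 + 1/2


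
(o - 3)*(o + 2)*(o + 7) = o^3 + 6*o^2 - 13*o - 42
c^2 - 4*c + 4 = (c - 2)^2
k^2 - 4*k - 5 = (k - 5)*(k + 1)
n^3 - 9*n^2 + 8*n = n*(n - 8)*(n - 1)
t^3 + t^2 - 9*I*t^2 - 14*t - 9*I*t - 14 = (t + 1)*(t - 7*I)*(t - 2*I)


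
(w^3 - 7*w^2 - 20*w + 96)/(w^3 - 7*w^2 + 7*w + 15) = (w^2 - 4*w - 32)/(w^2 - 4*w - 5)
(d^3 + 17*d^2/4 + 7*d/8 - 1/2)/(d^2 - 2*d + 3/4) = (8*d^3 + 34*d^2 + 7*d - 4)/(2*(4*d^2 - 8*d + 3))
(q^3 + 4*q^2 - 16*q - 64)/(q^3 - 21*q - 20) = (q^2 - 16)/(q^2 - 4*q - 5)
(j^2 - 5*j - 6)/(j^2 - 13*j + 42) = (j + 1)/(j - 7)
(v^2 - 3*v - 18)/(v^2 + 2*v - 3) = (v - 6)/(v - 1)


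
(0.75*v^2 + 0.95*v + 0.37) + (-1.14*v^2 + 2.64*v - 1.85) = -0.39*v^2 + 3.59*v - 1.48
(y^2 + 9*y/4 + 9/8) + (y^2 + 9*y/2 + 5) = 2*y^2 + 27*y/4 + 49/8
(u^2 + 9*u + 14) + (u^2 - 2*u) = 2*u^2 + 7*u + 14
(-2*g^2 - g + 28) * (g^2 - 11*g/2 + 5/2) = -2*g^4 + 10*g^3 + 57*g^2/2 - 313*g/2 + 70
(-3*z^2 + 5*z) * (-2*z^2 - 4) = 6*z^4 - 10*z^3 + 12*z^2 - 20*z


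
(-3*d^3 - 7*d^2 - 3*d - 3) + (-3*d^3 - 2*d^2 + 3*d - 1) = -6*d^3 - 9*d^2 - 4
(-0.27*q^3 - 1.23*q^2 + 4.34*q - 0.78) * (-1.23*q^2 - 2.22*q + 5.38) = 0.3321*q^5 + 2.1123*q^4 - 4.0602*q^3 - 15.2928*q^2 + 25.0808*q - 4.1964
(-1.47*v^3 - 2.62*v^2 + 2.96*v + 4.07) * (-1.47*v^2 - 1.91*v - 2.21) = 2.1609*v^5 + 6.6591*v^4 + 3.9017*v^3 - 5.8463*v^2 - 14.3153*v - 8.9947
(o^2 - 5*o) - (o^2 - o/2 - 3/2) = 3/2 - 9*o/2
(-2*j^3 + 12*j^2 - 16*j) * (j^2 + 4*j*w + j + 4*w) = -2*j^5 - 8*j^4*w + 10*j^4 + 40*j^3*w - 4*j^3 - 16*j^2*w - 16*j^2 - 64*j*w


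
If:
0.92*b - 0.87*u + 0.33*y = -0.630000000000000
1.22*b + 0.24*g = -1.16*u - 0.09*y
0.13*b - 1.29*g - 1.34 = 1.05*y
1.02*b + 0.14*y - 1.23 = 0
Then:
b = -108.04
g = -659.80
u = 188.39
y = 795.96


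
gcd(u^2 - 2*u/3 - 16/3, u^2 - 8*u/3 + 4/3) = 1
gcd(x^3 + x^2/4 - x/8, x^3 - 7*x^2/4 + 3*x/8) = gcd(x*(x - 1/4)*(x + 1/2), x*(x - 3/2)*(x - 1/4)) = x^2 - x/4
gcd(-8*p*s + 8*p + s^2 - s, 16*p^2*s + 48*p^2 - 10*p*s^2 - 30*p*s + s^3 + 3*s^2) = 8*p - s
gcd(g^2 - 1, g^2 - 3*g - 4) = g + 1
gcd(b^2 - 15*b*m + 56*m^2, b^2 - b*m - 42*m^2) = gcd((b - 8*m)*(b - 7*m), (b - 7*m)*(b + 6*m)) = b - 7*m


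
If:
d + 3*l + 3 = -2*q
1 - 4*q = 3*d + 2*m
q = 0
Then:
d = 1/3 - 2*m/3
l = 2*m/9 - 10/9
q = 0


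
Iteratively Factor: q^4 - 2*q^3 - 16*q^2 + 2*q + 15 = (q - 5)*(q^3 + 3*q^2 - q - 3) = (q - 5)*(q + 3)*(q^2 - 1) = (q - 5)*(q + 1)*(q + 3)*(q - 1)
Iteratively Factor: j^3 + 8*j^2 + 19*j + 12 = (j + 3)*(j^2 + 5*j + 4) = (j + 1)*(j + 3)*(j + 4)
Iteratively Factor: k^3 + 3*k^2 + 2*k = (k + 2)*(k^2 + k) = (k + 1)*(k + 2)*(k)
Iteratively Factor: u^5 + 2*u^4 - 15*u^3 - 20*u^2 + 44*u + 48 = (u - 2)*(u^4 + 4*u^3 - 7*u^2 - 34*u - 24) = (u - 2)*(u + 4)*(u^3 - 7*u - 6) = (u - 2)*(u + 1)*(u + 4)*(u^2 - u - 6) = (u - 2)*(u + 1)*(u + 2)*(u + 4)*(u - 3)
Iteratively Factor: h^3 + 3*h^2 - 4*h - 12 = (h + 3)*(h^2 - 4) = (h - 2)*(h + 3)*(h + 2)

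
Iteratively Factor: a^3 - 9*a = (a - 3)*(a^2 + 3*a) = a*(a - 3)*(a + 3)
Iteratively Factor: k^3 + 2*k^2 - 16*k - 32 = (k - 4)*(k^2 + 6*k + 8) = (k - 4)*(k + 4)*(k + 2)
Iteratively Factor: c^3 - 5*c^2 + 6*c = (c - 3)*(c^2 - 2*c) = c*(c - 3)*(c - 2)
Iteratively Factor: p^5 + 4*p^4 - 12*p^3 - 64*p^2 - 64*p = (p + 2)*(p^4 + 2*p^3 - 16*p^2 - 32*p) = (p + 2)*(p + 4)*(p^3 - 2*p^2 - 8*p) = (p - 4)*(p + 2)*(p + 4)*(p^2 + 2*p) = (p - 4)*(p + 2)^2*(p + 4)*(p)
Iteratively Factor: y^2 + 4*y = (y)*(y + 4)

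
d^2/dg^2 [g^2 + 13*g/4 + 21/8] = 2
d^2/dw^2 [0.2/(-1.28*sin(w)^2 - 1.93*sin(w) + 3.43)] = (1.31072*sin(w)^4 + 1.48224*sin(w)^3 + 2.29122*sin(w)^2 - 1.6405*sin(w) - 3.24612)/(1.28*sin(w)^2 + 1.93*sin(w) - 3.43)^3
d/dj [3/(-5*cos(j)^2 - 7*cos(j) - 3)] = -3*(10*cos(j) + 7)*sin(j)/(5*cos(j)^2 + 7*cos(j) + 3)^2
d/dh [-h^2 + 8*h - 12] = 8 - 2*h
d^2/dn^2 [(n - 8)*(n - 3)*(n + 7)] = 6*n - 8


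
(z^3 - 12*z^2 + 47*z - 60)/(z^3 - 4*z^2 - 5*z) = (z^2 - 7*z + 12)/(z*(z + 1))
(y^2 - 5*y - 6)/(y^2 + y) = (y - 6)/y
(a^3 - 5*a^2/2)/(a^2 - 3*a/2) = a*(2*a - 5)/(2*a - 3)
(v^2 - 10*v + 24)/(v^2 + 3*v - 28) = (v - 6)/(v + 7)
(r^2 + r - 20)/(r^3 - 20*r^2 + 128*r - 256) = (r + 5)/(r^2 - 16*r + 64)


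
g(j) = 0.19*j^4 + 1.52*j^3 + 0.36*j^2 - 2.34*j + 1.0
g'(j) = 0.76*j^3 + 4.56*j^2 + 0.72*j - 2.34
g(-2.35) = -5.44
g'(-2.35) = 11.29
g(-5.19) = -51.80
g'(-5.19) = 10.51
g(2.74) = 39.27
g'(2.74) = 49.50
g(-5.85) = -54.77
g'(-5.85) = -2.65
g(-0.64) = 2.28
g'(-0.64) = -1.13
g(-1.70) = 0.14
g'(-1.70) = 5.88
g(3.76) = 116.07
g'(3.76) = 105.23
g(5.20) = 351.21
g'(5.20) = 231.57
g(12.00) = 6591.16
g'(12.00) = 1976.22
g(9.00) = 2363.77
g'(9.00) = 927.54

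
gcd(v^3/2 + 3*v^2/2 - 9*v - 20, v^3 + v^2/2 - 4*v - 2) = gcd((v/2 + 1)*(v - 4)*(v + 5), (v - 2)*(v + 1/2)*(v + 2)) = v + 2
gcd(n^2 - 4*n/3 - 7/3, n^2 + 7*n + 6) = n + 1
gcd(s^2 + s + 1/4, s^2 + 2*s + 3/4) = s + 1/2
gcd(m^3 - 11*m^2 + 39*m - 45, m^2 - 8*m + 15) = m^2 - 8*m + 15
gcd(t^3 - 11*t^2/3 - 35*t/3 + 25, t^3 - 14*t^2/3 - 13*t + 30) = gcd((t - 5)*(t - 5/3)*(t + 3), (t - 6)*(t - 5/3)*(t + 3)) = t^2 + 4*t/3 - 5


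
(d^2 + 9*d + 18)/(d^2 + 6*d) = (d + 3)/d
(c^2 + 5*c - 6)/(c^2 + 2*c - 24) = (c - 1)/(c - 4)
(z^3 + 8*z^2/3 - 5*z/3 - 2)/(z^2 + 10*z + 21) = (3*z^2 - z - 2)/(3*(z + 7))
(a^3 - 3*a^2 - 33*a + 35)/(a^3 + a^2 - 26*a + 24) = (a^2 - 2*a - 35)/(a^2 + 2*a - 24)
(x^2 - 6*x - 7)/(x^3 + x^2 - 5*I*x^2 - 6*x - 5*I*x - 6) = (x - 7)/(x^2 - 5*I*x - 6)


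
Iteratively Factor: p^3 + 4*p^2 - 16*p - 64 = (p + 4)*(p^2 - 16) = (p + 4)^2*(p - 4)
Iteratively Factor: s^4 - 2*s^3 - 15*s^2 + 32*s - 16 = (s - 4)*(s^3 + 2*s^2 - 7*s + 4) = (s - 4)*(s + 4)*(s^2 - 2*s + 1) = (s - 4)*(s - 1)*(s + 4)*(s - 1)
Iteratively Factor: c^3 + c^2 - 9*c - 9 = (c - 3)*(c^2 + 4*c + 3) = (c - 3)*(c + 1)*(c + 3)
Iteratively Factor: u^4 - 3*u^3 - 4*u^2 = (u)*(u^3 - 3*u^2 - 4*u) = u*(u - 4)*(u^2 + u) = u*(u - 4)*(u + 1)*(u)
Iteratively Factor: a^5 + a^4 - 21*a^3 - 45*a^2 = (a + 3)*(a^4 - 2*a^3 - 15*a^2) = a*(a + 3)*(a^3 - 2*a^2 - 15*a) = a^2*(a + 3)*(a^2 - 2*a - 15) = a^2*(a + 3)^2*(a - 5)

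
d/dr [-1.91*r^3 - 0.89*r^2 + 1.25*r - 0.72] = -5.73*r^2 - 1.78*r + 1.25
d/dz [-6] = 0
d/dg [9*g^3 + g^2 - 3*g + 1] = 27*g^2 + 2*g - 3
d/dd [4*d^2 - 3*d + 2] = 8*d - 3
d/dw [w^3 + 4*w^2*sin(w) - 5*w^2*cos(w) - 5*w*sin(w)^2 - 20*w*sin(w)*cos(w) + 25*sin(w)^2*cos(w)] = 5*w^2*sin(w) + 4*w^2*cos(w) + 3*w^2 + 8*w*sin(w) - 5*w*sin(2*w) - 10*w*cos(w) - 20*w*cos(2*w) - 25*sin(w)/4 - 10*sin(2*w) + 75*sin(3*w)/4 + 5*cos(2*w)/2 - 5/2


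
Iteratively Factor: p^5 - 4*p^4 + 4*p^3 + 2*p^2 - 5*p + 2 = (p - 2)*(p^4 - 2*p^3 + 2*p - 1) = (p - 2)*(p - 1)*(p^3 - p^2 - p + 1) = (p - 2)*(p - 1)^2*(p^2 - 1) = (p - 2)*(p - 1)^2*(p + 1)*(p - 1)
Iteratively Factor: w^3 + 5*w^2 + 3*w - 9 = (w + 3)*(w^2 + 2*w - 3) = (w + 3)^2*(w - 1)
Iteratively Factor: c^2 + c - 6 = (c + 3)*(c - 2)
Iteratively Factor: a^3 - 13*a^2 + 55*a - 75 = (a - 5)*(a^2 - 8*a + 15) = (a - 5)^2*(a - 3)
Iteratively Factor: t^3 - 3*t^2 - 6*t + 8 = (t + 2)*(t^2 - 5*t + 4) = (t - 1)*(t + 2)*(t - 4)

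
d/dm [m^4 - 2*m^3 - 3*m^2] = 2*m*(2*m^2 - 3*m - 3)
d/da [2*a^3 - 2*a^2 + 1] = 2*a*(3*a - 2)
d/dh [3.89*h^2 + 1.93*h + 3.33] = 7.78*h + 1.93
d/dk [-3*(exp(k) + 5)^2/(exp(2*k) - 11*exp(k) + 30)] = (63*exp(2*k) - 30*exp(k) - 1725)*exp(k)/(exp(4*k) - 22*exp(3*k) + 181*exp(2*k) - 660*exp(k) + 900)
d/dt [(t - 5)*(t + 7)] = 2*t + 2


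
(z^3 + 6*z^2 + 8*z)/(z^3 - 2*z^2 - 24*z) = (z + 2)/(z - 6)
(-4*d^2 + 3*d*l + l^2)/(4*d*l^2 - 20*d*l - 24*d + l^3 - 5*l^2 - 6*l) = (-d + l)/(l^2 - 5*l - 6)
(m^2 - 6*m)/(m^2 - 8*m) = (m - 6)/(m - 8)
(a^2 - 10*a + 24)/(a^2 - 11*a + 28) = (a - 6)/(a - 7)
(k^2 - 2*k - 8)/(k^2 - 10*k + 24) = (k + 2)/(k - 6)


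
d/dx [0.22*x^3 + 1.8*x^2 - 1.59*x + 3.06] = 0.66*x^2 + 3.6*x - 1.59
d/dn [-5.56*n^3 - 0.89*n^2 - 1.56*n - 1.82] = -16.68*n^2 - 1.78*n - 1.56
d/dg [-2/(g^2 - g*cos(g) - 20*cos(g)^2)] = 2*(g*sin(g) + 2*g + 20*sin(2*g) - cos(g))/((g - 5*cos(g))^2*(g + 4*cos(g))^2)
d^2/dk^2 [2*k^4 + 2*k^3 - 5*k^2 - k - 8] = 24*k^2 + 12*k - 10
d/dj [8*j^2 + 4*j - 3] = 16*j + 4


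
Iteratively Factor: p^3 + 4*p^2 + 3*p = (p + 3)*(p^2 + p) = p*(p + 3)*(p + 1)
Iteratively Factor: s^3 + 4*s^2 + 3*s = (s + 3)*(s^2 + s) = s*(s + 3)*(s + 1)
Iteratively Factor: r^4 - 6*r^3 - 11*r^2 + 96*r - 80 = (r - 4)*(r^3 - 2*r^2 - 19*r + 20) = (r - 4)*(r - 1)*(r^2 - r - 20) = (r - 5)*(r - 4)*(r - 1)*(r + 4)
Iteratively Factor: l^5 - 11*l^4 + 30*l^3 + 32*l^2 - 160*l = (l)*(l^4 - 11*l^3 + 30*l^2 + 32*l - 160) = l*(l - 4)*(l^3 - 7*l^2 + 2*l + 40) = l*(l - 4)*(l + 2)*(l^2 - 9*l + 20) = l*(l - 4)^2*(l + 2)*(l - 5)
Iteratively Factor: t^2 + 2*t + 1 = (t + 1)*(t + 1)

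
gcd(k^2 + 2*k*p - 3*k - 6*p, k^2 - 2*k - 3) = k - 3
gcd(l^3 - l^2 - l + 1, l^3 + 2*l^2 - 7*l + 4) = l^2 - 2*l + 1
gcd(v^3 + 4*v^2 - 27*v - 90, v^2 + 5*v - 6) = v + 6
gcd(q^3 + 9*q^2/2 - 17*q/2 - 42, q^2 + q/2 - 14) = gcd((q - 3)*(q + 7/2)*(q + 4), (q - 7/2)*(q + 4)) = q + 4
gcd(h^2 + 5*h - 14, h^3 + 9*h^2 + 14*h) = h + 7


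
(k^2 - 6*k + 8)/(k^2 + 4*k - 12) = (k - 4)/(k + 6)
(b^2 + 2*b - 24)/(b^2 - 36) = (b - 4)/(b - 6)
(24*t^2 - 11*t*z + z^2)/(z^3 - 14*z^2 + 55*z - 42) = (24*t^2 - 11*t*z + z^2)/(z^3 - 14*z^2 + 55*z - 42)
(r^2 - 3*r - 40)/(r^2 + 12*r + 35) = (r - 8)/(r + 7)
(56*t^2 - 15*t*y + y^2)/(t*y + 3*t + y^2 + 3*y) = (56*t^2 - 15*t*y + y^2)/(t*y + 3*t + y^2 + 3*y)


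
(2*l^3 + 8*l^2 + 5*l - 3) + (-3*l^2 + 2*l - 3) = 2*l^3 + 5*l^2 + 7*l - 6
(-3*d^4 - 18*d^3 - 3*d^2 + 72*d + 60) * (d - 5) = -3*d^5 - 3*d^4 + 87*d^3 + 87*d^2 - 300*d - 300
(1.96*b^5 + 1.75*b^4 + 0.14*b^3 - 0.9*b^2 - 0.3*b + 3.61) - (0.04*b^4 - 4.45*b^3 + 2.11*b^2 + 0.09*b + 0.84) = 1.96*b^5 + 1.71*b^4 + 4.59*b^3 - 3.01*b^2 - 0.39*b + 2.77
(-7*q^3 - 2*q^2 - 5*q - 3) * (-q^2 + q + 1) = 7*q^5 - 5*q^4 - 4*q^3 - 4*q^2 - 8*q - 3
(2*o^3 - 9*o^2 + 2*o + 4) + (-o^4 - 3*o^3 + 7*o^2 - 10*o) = -o^4 - o^3 - 2*o^2 - 8*o + 4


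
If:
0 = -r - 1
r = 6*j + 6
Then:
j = -7/6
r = -1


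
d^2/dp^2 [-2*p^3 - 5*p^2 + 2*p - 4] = -12*p - 10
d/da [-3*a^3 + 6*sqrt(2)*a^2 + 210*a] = -9*a^2 + 12*sqrt(2)*a + 210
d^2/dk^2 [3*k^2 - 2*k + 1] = 6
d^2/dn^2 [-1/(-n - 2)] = 2/(n + 2)^3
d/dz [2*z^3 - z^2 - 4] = 2*z*(3*z - 1)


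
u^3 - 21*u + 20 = (u - 4)*(u - 1)*(u + 5)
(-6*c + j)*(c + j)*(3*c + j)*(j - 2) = -18*c^3*j + 36*c^3 - 21*c^2*j^2 + 42*c^2*j - 2*c*j^3 + 4*c*j^2 + j^4 - 2*j^3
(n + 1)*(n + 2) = n^2 + 3*n + 2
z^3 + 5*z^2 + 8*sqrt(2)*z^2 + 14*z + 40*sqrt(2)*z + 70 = (z + 5)*(z + sqrt(2))*(z + 7*sqrt(2))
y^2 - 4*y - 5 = (y - 5)*(y + 1)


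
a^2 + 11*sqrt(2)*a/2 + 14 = (a + 2*sqrt(2))*(a + 7*sqrt(2)/2)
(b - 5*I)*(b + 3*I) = b^2 - 2*I*b + 15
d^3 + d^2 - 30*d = d*(d - 5)*(d + 6)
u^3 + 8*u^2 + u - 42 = (u - 2)*(u + 3)*(u + 7)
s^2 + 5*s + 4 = (s + 1)*(s + 4)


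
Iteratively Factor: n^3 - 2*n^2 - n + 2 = (n + 1)*(n^2 - 3*n + 2) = (n - 1)*(n + 1)*(n - 2)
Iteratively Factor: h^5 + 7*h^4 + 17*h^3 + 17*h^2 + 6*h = (h + 2)*(h^4 + 5*h^3 + 7*h^2 + 3*h) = h*(h + 2)*(h^3 + 5*h^2 + 7*h + 3) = h*(h + 1)*(h + 2)*(h^2 + 4*h + 3) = h*(h + 1)^2*(h + 2)*(h + 3)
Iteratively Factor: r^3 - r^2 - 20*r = (r + 4)*(r^2 - 5*r) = r*(r + 4)*(r - 5)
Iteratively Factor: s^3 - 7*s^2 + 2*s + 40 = (s + 2)*(s^2 - 9*s + 20) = (s - 5)*(s + 2)*(s - 4)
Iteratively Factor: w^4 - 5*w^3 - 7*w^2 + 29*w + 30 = (w + 2)*(w^3 - 7*w^2 + 7*w + 15) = (w + 1)*(w + 2)*(w^2 - 8*w + 15) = (w - 3)*(w + 1)*(w + 2)*(w - 5)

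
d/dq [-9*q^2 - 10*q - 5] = -18*q - 10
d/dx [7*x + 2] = 7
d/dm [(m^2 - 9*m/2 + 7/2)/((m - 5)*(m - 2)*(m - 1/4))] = 2*(-8*m^4 + 72*m^3 - 251*m^2 + 366*m - 239)/(16*m^6 - 232*m^5 + 1217*m^4 - 2806*m^3 + 2789*m^2 - 940*m + 100)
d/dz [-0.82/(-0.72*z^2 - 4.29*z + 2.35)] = (-1.1808*z - 3.5178)/(0.72*z^2 + 4.29*z - 2.35)^2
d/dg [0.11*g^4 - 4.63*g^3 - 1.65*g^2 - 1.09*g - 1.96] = 0.44*g^3 - 13.89*g^2 - 3.3*g - 1.09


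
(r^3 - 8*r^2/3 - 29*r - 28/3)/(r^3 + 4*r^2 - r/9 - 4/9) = 3*(r - 7)/(3*r - 1)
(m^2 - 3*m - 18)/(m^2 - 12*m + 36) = (m + 3)/(m - 6)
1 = 1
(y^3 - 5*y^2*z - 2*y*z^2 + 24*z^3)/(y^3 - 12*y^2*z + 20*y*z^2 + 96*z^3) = (y^2 - 7*y*z + 12*z^2)/(y^2 - 14*y*z + 48*z^2)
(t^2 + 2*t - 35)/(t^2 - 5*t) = (t + 7)/t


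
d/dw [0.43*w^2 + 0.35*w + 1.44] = 0.86*w + 0.35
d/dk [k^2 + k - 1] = 2*k + 1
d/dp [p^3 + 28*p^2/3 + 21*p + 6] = 3*p^2 + 56*p/3 + 21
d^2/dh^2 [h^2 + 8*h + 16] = 2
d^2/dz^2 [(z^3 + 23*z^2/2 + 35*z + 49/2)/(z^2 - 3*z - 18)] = (193*z^3 + 1713*z^2 + 5283*z + 4995)/(z^6 - 9*z^5 - 27*z^4 + 297*z^3 + 486*z^2 - 2916*z - 5832)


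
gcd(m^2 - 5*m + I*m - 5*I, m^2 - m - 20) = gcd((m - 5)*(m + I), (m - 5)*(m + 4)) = m - 5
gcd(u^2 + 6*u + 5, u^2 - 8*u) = 1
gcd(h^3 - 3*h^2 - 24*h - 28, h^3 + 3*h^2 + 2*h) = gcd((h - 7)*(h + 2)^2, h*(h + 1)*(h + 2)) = h + 2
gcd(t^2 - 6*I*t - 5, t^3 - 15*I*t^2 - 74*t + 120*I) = t - 5*I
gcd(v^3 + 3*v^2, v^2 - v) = v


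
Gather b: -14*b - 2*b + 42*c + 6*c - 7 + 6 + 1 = -16*b + 48*c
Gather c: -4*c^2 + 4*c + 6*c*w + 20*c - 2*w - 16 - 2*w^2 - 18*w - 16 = -4*c^2 + c*(6*w + 24) - 2*w^2 - 20*w - 32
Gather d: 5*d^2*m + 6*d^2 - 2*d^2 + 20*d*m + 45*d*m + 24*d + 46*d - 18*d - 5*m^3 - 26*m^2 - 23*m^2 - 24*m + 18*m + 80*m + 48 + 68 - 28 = d^2*(5*m + 4) + d*(65*m + 52) - 5*m^3 - 49*m^2 + 74*m + 88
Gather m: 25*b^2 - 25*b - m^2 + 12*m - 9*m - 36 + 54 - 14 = 25*b^2 - 25*b - m^2 + 3*m + 4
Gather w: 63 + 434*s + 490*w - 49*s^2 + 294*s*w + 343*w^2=-49*s^2 + 434*s + 343*w^2 + w*(294*s + 490) + 63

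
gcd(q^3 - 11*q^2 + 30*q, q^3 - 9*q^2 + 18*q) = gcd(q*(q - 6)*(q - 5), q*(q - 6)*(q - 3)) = q^2 - 6*q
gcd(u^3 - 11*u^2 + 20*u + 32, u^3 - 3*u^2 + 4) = u + 1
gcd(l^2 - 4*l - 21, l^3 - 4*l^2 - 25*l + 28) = l - 7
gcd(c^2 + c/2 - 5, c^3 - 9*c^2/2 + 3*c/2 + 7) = c - 2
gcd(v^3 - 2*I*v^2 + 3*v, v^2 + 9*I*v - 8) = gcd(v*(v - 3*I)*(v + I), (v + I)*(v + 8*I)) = v + I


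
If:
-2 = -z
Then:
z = 2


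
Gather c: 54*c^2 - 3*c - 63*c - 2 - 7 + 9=54*c^2 - 66*c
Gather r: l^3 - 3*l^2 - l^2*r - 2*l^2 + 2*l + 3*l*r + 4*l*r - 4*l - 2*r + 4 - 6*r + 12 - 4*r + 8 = l^3 - 5*l^2 - 2*l + r*(-l^2 + 7*l - 12) + 24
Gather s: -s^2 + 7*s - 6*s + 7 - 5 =-s^2 + s + 2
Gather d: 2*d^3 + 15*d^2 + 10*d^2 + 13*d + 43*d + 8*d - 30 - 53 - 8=2*d^3 + 25*d^2 + 64*d - 91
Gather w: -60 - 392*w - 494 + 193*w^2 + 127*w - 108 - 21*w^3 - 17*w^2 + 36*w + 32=-21*w^3 + 176*w^2 - 229*w - 630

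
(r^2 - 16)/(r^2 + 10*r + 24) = (r - 4)/(r + 6)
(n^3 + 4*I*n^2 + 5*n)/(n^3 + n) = (n + 5*I)/(n + I)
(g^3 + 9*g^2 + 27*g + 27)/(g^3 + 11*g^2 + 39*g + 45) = (g + 3)/(g + 5)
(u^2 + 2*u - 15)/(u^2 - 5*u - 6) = (-u^2 - 2*u + 15)/(-u^2 + 5*u + 6)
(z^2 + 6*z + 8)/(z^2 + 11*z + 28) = (z + 2)/(z + 7)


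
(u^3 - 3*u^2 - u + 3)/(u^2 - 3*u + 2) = (u^2 - 2*u - 3)/(u - 2)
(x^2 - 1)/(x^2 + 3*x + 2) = (x - 1)/(x + 2)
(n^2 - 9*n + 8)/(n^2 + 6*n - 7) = (n - 8)/(n + 7)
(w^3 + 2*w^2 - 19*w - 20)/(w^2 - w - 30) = (w^2 - 3*w - 4)/(w - 6)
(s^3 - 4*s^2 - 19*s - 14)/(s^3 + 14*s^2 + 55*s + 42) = (s^2 - 5*s - 14)/(s^2 + 13*s + 42)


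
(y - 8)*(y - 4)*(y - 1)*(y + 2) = y^4 - 11*y^3 + 18*y^2 + 56*y - 64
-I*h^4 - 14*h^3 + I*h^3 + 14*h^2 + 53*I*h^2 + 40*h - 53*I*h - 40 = (h - 8*I)*(h - 5*I)*(h - I)*(-I*h + I)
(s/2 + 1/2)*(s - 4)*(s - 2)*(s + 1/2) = s^4/2 - 9*s^3/4 - s^2/4 + 9*s/2 + 2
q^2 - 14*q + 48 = (q - 8)*(q - 6)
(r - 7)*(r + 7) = r^2 - 49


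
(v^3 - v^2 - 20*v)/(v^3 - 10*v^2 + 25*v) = (v + 4)/(v - 5)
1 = 1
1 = 1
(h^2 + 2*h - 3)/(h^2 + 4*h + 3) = (h - 1)/(h + 1)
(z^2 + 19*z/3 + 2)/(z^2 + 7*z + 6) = (z + 1/3)/(z + 1)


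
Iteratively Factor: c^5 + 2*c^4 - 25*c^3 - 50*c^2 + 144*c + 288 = (c - 4)*(c^4 + 6*c^3 - c^2 - 54*c - 72) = (c - 4)*(c - 3)*(c^3 + 9*c^2 + 26*c + 24) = (c - 4)*(c - 3)*(c + 3)*(c^2 + 6*c + 8) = (c - 4)*(c - 3)*(c + 2)*(c + 3)*(c + 4)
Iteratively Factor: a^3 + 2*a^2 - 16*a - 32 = (a + 4)*(a^2 - 2*a - 8) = (a - 4)*(a + 4)*(a + 2)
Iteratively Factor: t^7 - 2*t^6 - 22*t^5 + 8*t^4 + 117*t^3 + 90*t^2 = (t + 3)*(t^6 - 5*t^5 - 7*t^4 + 29*t^3 + 30*t^2) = t*(t + 3)*(t^5 - 5*t^4 - 7*t^3 + 29*t^2 + 30*t) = t*(t - 5)*(t + 3)*(t^4 - 7*t^2 - 6*t) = t*(t - 5)*(t - 3)*(t + 3)*(t^3 + 3*t^2 + 2*t) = t^2*(t - 5)*(t - 3)*(t + 3)*(t^2 + 3*t + 2) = t^2*(t - 5)*(t - 3)*(t + 1)*(t + 3)*(t + 2)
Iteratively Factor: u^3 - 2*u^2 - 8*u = (u)*(u^2 - 2*u - 8) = u*(u + 2)*(u - 4)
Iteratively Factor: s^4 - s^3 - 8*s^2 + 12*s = (s - 2)*(s^3 + s^2 - 6*s) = (s - 2)^2*(s^2 + 3*s) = (s - 2)^2*(s + 3)*(s)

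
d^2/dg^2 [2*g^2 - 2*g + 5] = 4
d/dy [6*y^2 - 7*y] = 12*y - 7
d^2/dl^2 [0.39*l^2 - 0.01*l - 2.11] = 0.780000000000000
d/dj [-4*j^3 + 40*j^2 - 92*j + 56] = -12*j^2 + 80*j - 92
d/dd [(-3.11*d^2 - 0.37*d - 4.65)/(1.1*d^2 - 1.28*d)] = (4.3878*d^2 + 10.23*d - 5.952)/(d^2*(1.21*d^2 - 2.816*d + 1.6384))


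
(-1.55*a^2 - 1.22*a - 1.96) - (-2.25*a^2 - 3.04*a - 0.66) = 0.7*a^2 + 1.82*a - 1.3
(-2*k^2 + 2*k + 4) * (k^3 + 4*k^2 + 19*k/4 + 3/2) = -2*k^5 - 6*k^4 + 5*k^3/2 + 45*k^2/2 + 22*k + 6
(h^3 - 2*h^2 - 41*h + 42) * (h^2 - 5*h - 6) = h^5 - 7*h^4 - 37*h^3 + 259*h^2 + 36*h - 252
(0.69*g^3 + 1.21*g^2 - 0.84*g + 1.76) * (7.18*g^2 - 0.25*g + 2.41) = 4.9542*g^5 + 8.5153*g^4 - 4.6708*g^3 + 15.7629*g^2 - 2.4644*g + 4.2416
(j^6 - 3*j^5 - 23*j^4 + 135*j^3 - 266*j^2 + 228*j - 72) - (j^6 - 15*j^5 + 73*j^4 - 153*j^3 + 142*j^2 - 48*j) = 12*j^5 - 96*j^4 + 288*j^3 - 408*j^2 + 276*j - 72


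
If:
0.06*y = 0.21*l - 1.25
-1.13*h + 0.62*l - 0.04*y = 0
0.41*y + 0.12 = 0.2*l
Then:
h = 3.63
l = 6.82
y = 3.03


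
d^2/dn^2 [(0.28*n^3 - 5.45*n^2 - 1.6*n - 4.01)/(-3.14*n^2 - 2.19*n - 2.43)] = (-3.5527136788005e-15*n^5 - 41.817124*n^3 - 21.2260199999999*n^2 + 82.280844*n + 24.604488)/(30.959144*n^6 + 64.777572*n^5 + 117.055746*n^4 + 110.764287*n^3 + 90.587727*n^2 + 38.795193*n + 14.348907)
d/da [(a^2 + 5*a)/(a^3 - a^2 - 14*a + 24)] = (a*(a + 5)*(-3*a^2 + 2*a + 14) + (2*a + 5)*(a^3 - a^2 - 14*a + 24))/(a^3 - a^2 - 14*a + 24)^2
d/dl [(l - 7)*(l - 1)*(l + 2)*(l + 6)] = 4*l^3 - 90*l - 40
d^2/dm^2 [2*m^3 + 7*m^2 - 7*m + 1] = 12*m + 14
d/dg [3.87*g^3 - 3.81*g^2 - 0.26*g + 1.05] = 11.61*g^2 - 7.62*g - 0.26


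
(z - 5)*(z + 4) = z^2 - z - 20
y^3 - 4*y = y*(y - 2)*(y + 2)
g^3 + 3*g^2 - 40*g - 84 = (g - 6)*(g + 2)*(g + 7)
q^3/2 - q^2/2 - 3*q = q*(q/2 + 1)*(q - 3)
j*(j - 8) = j^2 - 8*j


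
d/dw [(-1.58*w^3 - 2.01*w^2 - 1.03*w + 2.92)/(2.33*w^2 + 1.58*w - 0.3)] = (-3.6814*w^4 - 4.9928*w^3 + 0.6461*w^2 - 12.4012*w - 4.3046)/(5.4289*w^4 + 7.3628*w^3 + 1.0984*w^2 - 0.948*w + 0.09)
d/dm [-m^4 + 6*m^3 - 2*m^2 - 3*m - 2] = -4*m^3 + 18*m^2 - 4*m - 3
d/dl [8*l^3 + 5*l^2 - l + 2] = 24*l^2 + 10*l - 1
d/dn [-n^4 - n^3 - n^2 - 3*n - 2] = -4*n^3 - 3*n^2 - 2*n - 3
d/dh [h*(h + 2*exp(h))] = 2*h*exp(h) + 2*h + 2*exp(h)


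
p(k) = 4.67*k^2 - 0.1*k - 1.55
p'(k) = 9.34*k - 0.1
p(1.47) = 8.39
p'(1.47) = 13.63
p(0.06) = -1.54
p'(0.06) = 0.46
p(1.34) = 6.70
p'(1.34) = 12.42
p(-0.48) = -0.43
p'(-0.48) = -4.58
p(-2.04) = 18.09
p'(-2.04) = -19.15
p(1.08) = 3.79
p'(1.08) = 9.99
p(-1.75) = 12.93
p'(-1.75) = -16.44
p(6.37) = 187.31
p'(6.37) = 59.40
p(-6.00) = 167.17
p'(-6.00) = -56.14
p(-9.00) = 377.62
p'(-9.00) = -84.16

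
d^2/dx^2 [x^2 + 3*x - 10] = 2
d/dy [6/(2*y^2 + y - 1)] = 6*(-4*y - 1)/(2*y^2 + y - 1)^2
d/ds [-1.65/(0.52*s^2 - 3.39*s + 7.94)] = (1.716*s - 5.5935)/(0.52*s^2 - 3.39*s + 7.94)^2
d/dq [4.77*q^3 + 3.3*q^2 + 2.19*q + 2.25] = 14.31*q^2 + 6.6*q + 2.19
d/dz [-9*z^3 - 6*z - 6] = -27*z^2 - 6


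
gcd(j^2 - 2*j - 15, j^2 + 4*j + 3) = j + 3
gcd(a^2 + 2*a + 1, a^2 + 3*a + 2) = a + 1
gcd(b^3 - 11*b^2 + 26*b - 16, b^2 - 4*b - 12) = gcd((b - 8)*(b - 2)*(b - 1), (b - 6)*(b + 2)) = 1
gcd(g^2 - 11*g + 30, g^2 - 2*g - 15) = g - 5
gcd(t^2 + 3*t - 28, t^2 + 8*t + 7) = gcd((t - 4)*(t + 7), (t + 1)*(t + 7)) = t + 7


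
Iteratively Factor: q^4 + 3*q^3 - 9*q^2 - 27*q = (q + 3)*(q^3 - 9*q) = q*(q + 3)*(q^2 - 9) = q*(q + 3)^2*(q - 3)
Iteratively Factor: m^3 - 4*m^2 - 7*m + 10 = (m + 2)*(m^2 - 6*m + 5) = (m - 5)*(m + 2)*(m - 1)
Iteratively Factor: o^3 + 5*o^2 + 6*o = (o + 2)*(o^2 + 3*o) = (o + 2)*(o + 3)*(o)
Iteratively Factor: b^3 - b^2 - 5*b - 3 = (b + 1)*(b^2 - 2*b - 3) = (b - 3)*(b + 1)*(b + 1)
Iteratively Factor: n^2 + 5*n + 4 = (n + 1)*(n + 4)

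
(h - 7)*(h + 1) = h^2 - 6*h - 7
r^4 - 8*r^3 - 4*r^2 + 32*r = r*(r - 8)*(r - 2)*(r + 2)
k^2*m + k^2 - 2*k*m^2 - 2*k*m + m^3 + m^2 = (-k + m)^2*(m + 1)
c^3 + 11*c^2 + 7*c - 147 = (c - 3)*(c + 7)^2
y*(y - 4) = y^2 - 4*y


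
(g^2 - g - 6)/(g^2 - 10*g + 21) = (g + 2)/(g - 7)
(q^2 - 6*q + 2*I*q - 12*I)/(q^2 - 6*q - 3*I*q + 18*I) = (q + 2*I)/(q - 3*I)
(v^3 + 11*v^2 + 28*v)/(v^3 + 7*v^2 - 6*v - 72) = v*(v + 7)/(v^2 + 3*v - 18)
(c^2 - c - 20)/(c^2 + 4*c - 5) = (c^2 - c - 20)/(c^2 + 4*c - 5)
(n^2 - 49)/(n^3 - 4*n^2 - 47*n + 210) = (n - 7)/(n^2 - 11*n + 30)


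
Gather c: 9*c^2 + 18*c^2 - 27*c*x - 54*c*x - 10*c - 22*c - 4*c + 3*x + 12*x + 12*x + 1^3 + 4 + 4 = 27*c^2 + c*(-81*x - 36) + 27*x + 9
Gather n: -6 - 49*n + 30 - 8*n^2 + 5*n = -8*n^2 - 44*n + 24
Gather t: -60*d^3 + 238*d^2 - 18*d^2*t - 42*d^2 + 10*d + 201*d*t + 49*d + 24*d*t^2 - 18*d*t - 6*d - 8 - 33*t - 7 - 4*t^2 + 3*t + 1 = -60*d^3 + 196*d^2 + 53*d + t^2*(24*d - 4) + t*(-18*d^2 + 183*d - 30) - 14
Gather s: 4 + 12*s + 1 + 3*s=15*s + 5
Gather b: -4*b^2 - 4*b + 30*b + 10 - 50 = -4*b^2 + 26*b - 40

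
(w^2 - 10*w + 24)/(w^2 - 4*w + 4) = (w^2 - 10*w + 24)/(w^2 - 4*w + 4)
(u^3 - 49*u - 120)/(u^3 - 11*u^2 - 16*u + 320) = (u + 3)/(u - 8)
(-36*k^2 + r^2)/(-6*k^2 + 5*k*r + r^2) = (-6*k + r)/(-k + r)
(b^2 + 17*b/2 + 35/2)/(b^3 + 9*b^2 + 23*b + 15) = (b + 7/2)/(b^2 + 4*b + 3)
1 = 1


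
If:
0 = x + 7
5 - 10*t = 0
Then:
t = 1/2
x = -7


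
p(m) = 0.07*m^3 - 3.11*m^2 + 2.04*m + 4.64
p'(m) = 0.21*m^2 - 6.22*m + 2.04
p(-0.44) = 3.13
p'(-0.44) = 4.82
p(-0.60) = 2.28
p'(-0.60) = 5.85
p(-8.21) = -260.47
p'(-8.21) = 67.26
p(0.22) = 4.94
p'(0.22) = 0.68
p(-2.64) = -23.71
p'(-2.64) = 19.92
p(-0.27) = 3.86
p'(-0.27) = 3.73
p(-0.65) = 1.98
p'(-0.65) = 6.17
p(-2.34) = -18.06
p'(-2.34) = 17.74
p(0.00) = 4.64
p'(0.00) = 2.04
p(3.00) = -15.34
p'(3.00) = -14.73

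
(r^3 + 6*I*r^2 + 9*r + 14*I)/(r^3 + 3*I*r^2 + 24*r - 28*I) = (r + I)/(r - 2*I)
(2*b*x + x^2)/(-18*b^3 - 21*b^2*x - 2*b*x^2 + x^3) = x*(2*b + x)/(-18*b^3 - 21*b^2*x - 2*b*x^2 + x^3)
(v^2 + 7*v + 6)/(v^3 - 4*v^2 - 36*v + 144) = (v + 1)/(v^2 - 10*v + 24)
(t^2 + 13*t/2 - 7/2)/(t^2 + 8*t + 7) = (t - 1/2)/(t + 1)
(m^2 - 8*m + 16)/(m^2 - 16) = (m - 4)/(m + 4)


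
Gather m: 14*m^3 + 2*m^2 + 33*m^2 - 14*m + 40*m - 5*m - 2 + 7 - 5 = 14*m^3 + 35*m^2 + 21*m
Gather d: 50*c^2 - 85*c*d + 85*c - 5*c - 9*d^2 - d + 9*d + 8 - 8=50*c^2 + 80*c - 9*d^2 + d*(8 - 85*c)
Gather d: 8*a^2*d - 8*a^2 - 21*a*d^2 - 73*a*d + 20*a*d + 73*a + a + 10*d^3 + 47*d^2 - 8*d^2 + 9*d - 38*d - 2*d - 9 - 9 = -8*a^2 + 74*a + 10*d^3 + d^2*(39 - 21*a) + d*(8*a^2 - 53*a - 31) - 18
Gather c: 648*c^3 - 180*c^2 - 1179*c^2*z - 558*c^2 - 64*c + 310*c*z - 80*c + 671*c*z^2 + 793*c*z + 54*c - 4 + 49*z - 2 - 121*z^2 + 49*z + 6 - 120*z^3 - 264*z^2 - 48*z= 648*c^3 + c^2*(-1179*z - 738) + c*(671*z^2 + 1103*z - 90) - 120*z^3 - 385*z^2 + 50*z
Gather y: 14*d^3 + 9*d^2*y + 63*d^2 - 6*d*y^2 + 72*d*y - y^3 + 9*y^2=14*d^3 + 63*d^2 - y^3 + y^2*(9 - 6*d) + y*(9*d^2 + 72*d)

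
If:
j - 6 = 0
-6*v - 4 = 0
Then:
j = 6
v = -2/3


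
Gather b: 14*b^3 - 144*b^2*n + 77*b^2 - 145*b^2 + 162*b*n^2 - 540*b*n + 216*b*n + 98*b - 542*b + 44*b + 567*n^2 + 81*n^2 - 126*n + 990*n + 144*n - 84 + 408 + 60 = 14*b^3 + b^2*(-144*n - 68) + b*(162*n^2 - 324*n - 400) + 648*n^2 + 1008*n + 384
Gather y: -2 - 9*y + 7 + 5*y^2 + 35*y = 5*y^2 + 26*y + 5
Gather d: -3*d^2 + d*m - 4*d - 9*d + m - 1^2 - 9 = -3*d^2 + d*(m - 13) + m - 10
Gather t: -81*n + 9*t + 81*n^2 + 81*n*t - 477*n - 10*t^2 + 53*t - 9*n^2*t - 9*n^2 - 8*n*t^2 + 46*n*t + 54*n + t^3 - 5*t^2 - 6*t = 72*n^2 - 504*n + t^3 + t^2*(-8*n - 15) + t*(-9*n^2 + 127*n + 56)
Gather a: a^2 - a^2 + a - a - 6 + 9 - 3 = 0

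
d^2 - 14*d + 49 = (d - 7)^2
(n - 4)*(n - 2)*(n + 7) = n^3 + n^2 - 34*n + 56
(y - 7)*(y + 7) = y^2 - 49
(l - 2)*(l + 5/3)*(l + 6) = l^3 + 17*l^2/3 - 16*l/3 - 20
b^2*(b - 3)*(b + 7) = b^4 + 4*b^3 - 21*b^2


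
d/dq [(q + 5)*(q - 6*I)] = 2*q + 5 - 6*I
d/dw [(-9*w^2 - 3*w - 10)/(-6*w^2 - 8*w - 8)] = (27*w^2 + 12*w - 28)/(2*(9*w^4 + 24*w^3 + 40*w^2 + 32*w + 16))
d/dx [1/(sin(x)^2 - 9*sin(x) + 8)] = (9 - 2*sin(x))*cos(x)/(sin(x)^2 - 9*sin(x) + 8)^2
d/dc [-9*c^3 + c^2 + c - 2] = -27*c^2 + 2*c + 1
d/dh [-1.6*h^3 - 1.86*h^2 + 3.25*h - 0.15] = -4.8*h^2 - 3.72*h + 3.25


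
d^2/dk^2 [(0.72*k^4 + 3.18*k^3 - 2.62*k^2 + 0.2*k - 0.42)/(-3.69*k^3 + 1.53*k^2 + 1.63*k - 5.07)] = (1.13686837721616e-13*k^7 + 23.4096480000001*k^6 - 61.0535880000001*k^5 + 905.89266*k^4 - 711.600432*k^3 + 93.172248*k^2 - 540.6183*k + 140.135796)/(50.243409*k^9 - 62.497899*k^8 - 40.668966*k^7 + 258.73425*k^6 - 153.777312*k^5 - 159.557256*k^4 + 356.086934*k^3 - 77.574042*k^2 - 125.696961*k + 130.323843)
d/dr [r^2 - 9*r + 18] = 2*r - 9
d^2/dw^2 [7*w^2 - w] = 14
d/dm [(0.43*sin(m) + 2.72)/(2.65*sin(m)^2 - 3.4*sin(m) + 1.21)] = (-1.1395*sin(m)^2 - 14.416*sin(m) + 9.7683)*cos(m)/(7.0225*sin(m)^4 - 18.02*sin(m)^3 + 17.973*sin(m)^2 - 8.228*sin(m) + 1.4641)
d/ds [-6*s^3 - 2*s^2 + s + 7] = -18*s^2 - 4*s + 1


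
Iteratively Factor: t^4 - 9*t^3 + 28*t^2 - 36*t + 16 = (t - 4)*(t^3 - 5*t^2 + 8*t - 4) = (t - 4)*(t - 2)*(t^2 - 3*t + 2) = (t - 4)*(t - 2)^2*(t - 1)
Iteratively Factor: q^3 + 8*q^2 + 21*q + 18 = (q + 2)*(q^2 + 6*q + 9) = (q + 2)*(q + 3)*(q + 3)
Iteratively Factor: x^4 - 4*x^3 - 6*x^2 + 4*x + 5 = (x + 1)*(x^3 - 5*x^2 - x + 5) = (x - 5)*(x + 1)*(x^2 - 1) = (x - 5)*(x + 1)^2*(x - 1)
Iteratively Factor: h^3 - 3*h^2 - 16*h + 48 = (h + 4)*(h^2 - 7*h + 12) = (h - 4)*(h + 4)*(h - 3)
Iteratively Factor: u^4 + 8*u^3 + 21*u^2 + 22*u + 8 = (u + 1)*(u^3 + 7*u^2 + 14*u + 8) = (u + 1)*(u + 2)*(u^2 + 5*u + 4) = (u + 1)^2*(u + 2)*(u + 4)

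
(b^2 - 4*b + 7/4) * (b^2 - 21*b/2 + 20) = b^4 - 29*b^3/2 + 255*b^2/4 - 787*b/8 + 35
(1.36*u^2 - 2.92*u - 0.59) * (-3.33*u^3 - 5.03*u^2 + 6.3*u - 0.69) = -4.5288*u^5 + 2.8828*u^4 + 25.2203*u^3 - 16.3667*u^2 - 1.7022*u + 0.4071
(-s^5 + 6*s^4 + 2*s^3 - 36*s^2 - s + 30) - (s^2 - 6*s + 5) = -s^5 + 6*s^4 + 2*s^3 - 37*s^2 + 5*s + 25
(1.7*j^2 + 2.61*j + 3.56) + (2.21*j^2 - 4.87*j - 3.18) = 3.91*j^2 - 2.26*j + 0.38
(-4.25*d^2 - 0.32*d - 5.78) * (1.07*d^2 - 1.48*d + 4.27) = -4.5475*d^4 + 5.9476*d^3 - 23.8585*d^2 + 7.188*d - 24.6806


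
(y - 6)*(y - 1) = y^2 - 7*y + 6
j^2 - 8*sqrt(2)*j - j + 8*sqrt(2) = (j - 1)*(j - 8*sqrt(2))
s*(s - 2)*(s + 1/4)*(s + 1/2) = s^4 - 5*s^3/4 - 11*s^2/8 - s/4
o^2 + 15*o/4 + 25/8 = (o + 5/4)*(o + 5/2)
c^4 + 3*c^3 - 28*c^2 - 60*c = c*(c - 5)*(c + 2)*(c + 6)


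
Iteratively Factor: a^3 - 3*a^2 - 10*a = (a + 2)*(a^2 - 5*a) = a*(a + 2)*(a - 5)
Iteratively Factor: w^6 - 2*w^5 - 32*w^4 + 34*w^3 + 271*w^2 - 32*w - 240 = (w + 3)*(w^5 - 5*w^4 - 17*w^3 + 85*w^2 + 16*w - 80) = (w - 4)*(w + 3)*(w^4 - w^3 - 21*w^2 + w + 20) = (w - 4)*(w + 1)*(w + 3)*(w^3 - 2*w^2 - 19*w + 20) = (w - 4)*(w - 1)*(w + 1)*(w + 3)*(w^2 - w - 20) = (w - 5)*(w - 4)*(w - 1)*(w + 1)*(w + 3)*(w + 4)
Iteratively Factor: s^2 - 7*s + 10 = (s - 2)*(s - 5)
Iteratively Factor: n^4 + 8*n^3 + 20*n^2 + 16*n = (n + 2)*(n^3 + 6*n^2 + 8*n) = (n + 2)^2*(n^2 + 4*n) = (n + 2)^2*(n + 4)*(n)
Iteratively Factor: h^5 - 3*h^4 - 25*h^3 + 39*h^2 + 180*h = (h + 3)*(h^4 - 6*h^3 - 7*h^2 + 60*h) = (h + 3)^2*(h^3 - 9*h^2 + 20*h) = h*(h + 3)^2*(h^2 - 9*h + 20) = h*(h - 4)*(h + 3)^2*(h - 5)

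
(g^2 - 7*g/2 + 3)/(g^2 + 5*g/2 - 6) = (g - 2)/(g + 4)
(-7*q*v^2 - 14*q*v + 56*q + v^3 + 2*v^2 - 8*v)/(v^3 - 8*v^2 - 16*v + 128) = (-7*q*v + 14*q + v^2 - 2*v)/(v^2 - 12*v + 32)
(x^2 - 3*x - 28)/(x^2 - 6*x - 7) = (x + 4)/(x + 1)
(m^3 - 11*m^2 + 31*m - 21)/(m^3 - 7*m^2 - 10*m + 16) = (m^2 - 10*m + 21)/(m^2 - 6*m - 16)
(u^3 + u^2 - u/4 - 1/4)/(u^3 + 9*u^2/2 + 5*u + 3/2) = (u - 1/2)/(u + 3)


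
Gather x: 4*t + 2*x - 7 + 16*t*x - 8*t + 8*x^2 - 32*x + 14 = -4*t + 8*x^2 + x*(16*t - 30) + 7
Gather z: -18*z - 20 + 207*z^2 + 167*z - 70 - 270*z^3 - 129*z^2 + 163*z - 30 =-270*z^3 + 78*z^2 + 312*z - 120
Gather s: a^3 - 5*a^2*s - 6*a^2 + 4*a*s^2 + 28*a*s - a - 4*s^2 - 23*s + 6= a^3 - 6*a^2 - a + s^2*(4*a - 4) + s*(-5*a^2 + 28*a - 23) + 6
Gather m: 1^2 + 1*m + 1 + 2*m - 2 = 3*m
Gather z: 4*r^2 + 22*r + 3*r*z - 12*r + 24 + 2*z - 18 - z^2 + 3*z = 4*r^2 + 10*r - z^2 + z*(3*r + 5) + 6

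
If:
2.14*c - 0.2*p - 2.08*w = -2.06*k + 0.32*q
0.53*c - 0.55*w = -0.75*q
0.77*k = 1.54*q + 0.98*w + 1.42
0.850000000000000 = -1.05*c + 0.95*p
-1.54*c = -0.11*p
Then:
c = 0.07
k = -1.19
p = 0.97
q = -0.83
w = -1.07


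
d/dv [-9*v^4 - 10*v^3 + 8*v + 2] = -36*v^3 - 30*v^2 + 8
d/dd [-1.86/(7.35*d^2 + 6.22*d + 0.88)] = (27.342*d + 11.5692)/(7.35*d^2 + 6.22*d + 0.88)^2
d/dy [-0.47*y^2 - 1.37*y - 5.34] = -0.94*y - 1.37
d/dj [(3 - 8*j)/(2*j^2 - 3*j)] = (16*j^2 - 12*j + 9)/(j^2*(4*j^2 - 12*j + 9))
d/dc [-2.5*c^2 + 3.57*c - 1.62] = 3.57 - 5.0*c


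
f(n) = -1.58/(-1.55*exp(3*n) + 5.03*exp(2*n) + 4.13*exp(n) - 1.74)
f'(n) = -1.58*(4.65*exp(3*n) - 10.06*exp(2*n) - 4.13*exp(n))/(-1.55*exp(3*n) + 5.03*exp(2*n) + 4.13*exp(n) - 1.74)^2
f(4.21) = 0.00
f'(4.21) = -0.00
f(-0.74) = -1.31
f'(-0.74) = 4.07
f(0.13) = -0.22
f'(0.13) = 0.33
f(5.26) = 0.00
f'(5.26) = -0.00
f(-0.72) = -1.23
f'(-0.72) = 3.70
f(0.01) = -0.26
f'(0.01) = 0.43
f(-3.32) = 1.00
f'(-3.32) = 0.10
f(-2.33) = 1.22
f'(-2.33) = 0.47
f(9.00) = 0.00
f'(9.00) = 0.00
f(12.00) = 0.00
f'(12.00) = 0.00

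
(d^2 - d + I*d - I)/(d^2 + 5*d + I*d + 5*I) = (d - 1)/(d + 5)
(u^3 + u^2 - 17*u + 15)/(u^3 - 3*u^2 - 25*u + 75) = (u - 1)/(u - 5)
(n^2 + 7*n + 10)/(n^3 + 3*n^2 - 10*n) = (n + 2)/(n*(n - 2))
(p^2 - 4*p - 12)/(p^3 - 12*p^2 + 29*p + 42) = (p + 2)/(p^2 - 6*p - 7)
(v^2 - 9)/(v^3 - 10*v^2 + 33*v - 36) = (v + 3)/(v^2 - 7*v + 12)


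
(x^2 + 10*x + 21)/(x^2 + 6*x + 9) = (x + 7)/(x + 3)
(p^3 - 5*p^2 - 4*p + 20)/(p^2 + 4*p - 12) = (p^2 - 3*p - 10)/(p + 6)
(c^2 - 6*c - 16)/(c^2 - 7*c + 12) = (c^2 - 6*c - 16)/(c^2 - 7*c + 12)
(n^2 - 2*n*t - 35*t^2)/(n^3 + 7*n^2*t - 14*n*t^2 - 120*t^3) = (-n + 7*t)/(-n^2 - 2*n*t + 24*t^2)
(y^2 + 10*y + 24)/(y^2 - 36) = (y + 4)/(y - 6)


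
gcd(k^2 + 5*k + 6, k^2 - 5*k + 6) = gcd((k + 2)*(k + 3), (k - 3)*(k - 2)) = 1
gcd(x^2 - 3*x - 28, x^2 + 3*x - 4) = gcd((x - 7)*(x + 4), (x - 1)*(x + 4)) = x + 4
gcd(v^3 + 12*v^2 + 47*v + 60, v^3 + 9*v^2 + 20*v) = v^2 + 9*v + 20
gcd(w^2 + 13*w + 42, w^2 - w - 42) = w + 6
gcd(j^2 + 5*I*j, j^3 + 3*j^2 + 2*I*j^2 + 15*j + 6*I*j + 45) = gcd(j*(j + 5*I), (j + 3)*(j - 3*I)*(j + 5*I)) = j + 5*I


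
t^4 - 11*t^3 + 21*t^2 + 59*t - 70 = (t - 7)*(t - 5)*(t - 1)*(t + 2)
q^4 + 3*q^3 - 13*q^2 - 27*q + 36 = (q - 3)*(q - 1)*(q + 3)*(q + 4)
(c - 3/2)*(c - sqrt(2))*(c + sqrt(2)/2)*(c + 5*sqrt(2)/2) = c^4 - 3*c^3/2 + 2*sqrt(2)*c^3 - 3*sqrt(2)*c^2 - 7*c^2/2 - 5*sqrt(2)*c/2 + 21*c/4 + 15*sqrt(2)/4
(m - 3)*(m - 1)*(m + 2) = m^3 - 2*m^2 - 5*m + 6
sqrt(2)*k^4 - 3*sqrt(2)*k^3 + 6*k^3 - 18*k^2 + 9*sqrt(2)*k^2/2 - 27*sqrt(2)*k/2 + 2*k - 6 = (k - 3)*(k + sqrt(2)/2)*(k + 2*sqrt(2))*(sqrt(2)*k + 1)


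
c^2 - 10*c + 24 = (c - 6)*(c - 4)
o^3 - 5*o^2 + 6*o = o*(o - 3)*(o - 2)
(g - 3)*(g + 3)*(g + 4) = g^3 + 4*g^2 - 9*g - 36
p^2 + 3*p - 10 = (p - 2)*(p + 5)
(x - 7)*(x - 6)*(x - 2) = x^3 - 15*x^2 + 68*x - 84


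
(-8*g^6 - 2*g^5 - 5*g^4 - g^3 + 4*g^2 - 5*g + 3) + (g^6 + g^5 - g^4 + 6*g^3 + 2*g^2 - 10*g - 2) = -7*g^6 - g^5 - 6*g^4 + 5*g^3 + 6*g^2 - 15*g + 1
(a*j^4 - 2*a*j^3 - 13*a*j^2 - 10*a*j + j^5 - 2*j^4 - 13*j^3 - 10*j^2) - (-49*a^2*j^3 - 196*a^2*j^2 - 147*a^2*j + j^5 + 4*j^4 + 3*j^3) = 49*a^2*j^3 + 196*a^2*j^2 + 147*a^2*j + a*j^4 - 2*a*j^3 - 13*a*j^2 - 10*a*j - 6*j^4 - 16*j^3 - 10*j^2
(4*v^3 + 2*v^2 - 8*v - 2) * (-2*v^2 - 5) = -8*v^5 - 4*v^4 - 4*v^3 - 6*v^2 + 40*v + 10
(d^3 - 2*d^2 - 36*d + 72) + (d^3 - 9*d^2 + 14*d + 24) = 2*d^3 - 11*d^2 - 22*d + 96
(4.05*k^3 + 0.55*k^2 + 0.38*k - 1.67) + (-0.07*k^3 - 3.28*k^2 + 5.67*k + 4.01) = 3.98*k^3 - 2.73*k^2 + 6.05*k + 2.34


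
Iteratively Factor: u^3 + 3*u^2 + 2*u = (u)*(u^2 + 3*u + 2) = u*(u + 2)*(u + 1)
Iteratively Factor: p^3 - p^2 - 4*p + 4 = (p - 1)*(p^2 - 4) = (p - 2)*(p - 1)*(p + 2)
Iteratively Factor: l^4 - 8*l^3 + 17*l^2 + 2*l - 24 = (l + 1)*(l^3 - 9*l^2 + 26*l - 24) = (l - 4)*(l + 1)*(l^2 - 5*l + 6) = (l - 4)*(l - 2)*(l + 1)*(l - 3)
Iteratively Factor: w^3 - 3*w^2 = (w)*(w^2 - 3*w) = w^2*(w - 3)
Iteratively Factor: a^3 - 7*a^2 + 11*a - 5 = (a - 1)*(a^2 - 6*a + 5) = (a - 5)*(a - 1)*(a - 1)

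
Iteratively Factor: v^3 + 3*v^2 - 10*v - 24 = (v + 2)*(v^2 + v - 12) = (v - 3)*(v + 2)*(v + 4)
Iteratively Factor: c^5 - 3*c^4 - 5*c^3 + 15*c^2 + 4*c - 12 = (c - 3)*(c^4 - 5*c^2 + 4) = (c - 3)*(c - 1)*(c^3 + c^2 - 4*c - 4) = (c - 3)*(c - 1)*(c + 1)*(c^2 - 4) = (c - 3)*(c - 2)*(c - 1)*(c + 1)*(c + 2)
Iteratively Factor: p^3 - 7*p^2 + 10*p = (p)*(p^2 - 7*p + 10) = p*(p - 5)*(p - 2)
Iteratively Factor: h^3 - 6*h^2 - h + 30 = (h - 3)*(h^2 - 3*h - 10) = (h - 3)*(h + 2)*(h - 5)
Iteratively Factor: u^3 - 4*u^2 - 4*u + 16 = (u + 2)*(u^2 - 6*u + 8) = (u - 2)*(u + 2)*(u - 4)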